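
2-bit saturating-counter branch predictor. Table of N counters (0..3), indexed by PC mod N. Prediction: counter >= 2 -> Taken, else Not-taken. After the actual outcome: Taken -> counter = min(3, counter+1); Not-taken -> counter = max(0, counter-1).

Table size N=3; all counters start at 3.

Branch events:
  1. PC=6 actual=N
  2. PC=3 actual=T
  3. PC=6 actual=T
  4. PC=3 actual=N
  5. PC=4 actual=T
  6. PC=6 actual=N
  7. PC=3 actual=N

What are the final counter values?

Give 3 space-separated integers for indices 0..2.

Answer: 0 3 3

Derivation:
Ev 1: PC=6 idx=0 pred=T actual=N -> ctr[0]=2
Ev 2: PC=3 idx=0 pred=T actual=T -> ctr[0]=3
Ev 3: PC=6 idx=0 pred=T actual=T -> ctr[0]=3
Ev 4: PC=3 idx=0 pred=T actual=N -> ctr[0]=2
Ev 5: PC=4 idx=1 pred=T actual=T -> ctr[1]=3
Ev 6: PC=6 idx=0 pred=T actual=N -> ctr[0]=1
Ev 7: PC=3 idx=0 pred=N actual=N -> ctr[0]=0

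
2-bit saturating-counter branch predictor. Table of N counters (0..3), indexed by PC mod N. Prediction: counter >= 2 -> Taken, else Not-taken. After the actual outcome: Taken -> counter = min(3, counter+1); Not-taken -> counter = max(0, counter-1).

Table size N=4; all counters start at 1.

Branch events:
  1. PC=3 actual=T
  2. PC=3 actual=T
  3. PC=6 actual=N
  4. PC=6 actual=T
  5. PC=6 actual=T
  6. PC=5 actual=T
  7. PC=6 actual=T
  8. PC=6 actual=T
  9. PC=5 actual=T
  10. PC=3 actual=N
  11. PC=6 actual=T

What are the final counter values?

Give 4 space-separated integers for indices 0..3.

Ev 1: PC=3 idx=3 pred=N actual=T -> ctr[3]=2
Ev 2: PC=3 idx=3 pred=T actual=T -> ctr[3]=3
Ev 3: PC=6 idx=2 pred=N actual=N -> ctr[2]=0
Ev 4: PC=6 idx=2 pred=N actual=T -> ctr[2]=1
Ev 5: PC=6 idx=2 pred=N actual=T -> ctr[2]=2
Ev 6: PC=5 idx=1 pred=N actual=T -> ctr[1]=2
Ev 7: PC=6 idx=2 pred=T actual=T -> ctr[2]=3
Ev 8: PC=6 idx=2 pred=T actual=T -> ctr[2]=3
Ev 9: PC=5 idx=1 pred=T actual=T -> ctr[1]=3
Ev 10: PC=3 idx=3 pred=T actual=N -> ctr[3]=2
Ev 11: PC=6 idx=2 pred=T actual=T -> ctr[2]=3

Answer: 1 3 3 2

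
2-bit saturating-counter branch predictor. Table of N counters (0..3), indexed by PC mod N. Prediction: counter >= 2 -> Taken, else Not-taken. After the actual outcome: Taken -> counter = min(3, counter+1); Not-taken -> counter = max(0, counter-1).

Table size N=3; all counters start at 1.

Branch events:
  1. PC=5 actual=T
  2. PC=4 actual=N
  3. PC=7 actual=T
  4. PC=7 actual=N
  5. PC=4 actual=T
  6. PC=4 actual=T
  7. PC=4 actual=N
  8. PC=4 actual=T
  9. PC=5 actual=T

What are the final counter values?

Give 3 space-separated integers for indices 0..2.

Ev 1: PC=5 idx=2 pred=N actual=T -> ctr[2]=2
Ev 2: PC=4 idx=1 pred=N actual=N -> ctr[1]=0
Ev 3: PC=7 idx=1 pred=N actual=T -> ctr[1]=1
Ev 4: PC=7 idx=1 pred=N actual=N -> ctr[1]=0
Ev 5: PC=4 idx=1 pred=N actual=T -> ctr[1]=1
Ev 6: PC=4 idx=1 pred=N actual=T -> ctr[1]=2
Ev 7: PC=4 idx=1 pred=T actual=N -> ctr[1]=1
Ev 8: PC=4 idx=1 pred=N actual=T -> ctr[1]=2
Ev 9: PC=5 idx=2 pred=T actual=T -> ctr[2]=3

Answer: 1 2 3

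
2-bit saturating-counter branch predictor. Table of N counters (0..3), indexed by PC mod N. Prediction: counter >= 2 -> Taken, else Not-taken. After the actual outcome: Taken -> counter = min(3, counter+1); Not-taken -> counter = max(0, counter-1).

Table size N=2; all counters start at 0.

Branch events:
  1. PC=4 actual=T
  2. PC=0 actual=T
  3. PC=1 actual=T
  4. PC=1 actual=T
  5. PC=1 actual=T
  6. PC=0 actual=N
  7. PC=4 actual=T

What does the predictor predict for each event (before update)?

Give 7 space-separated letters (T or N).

Answer: N N N N T T N

Derivation:
Ev 1: PC=4 idx=0 pred=N actual=T -> ctr[0]=1
Ev 2: PC=0 idx=0 pred=N actual=T -> ctr[0]=2
Ev 3: PC=1 idx=1 pred=N actual=T -> ctr[1]=1
Ev 4: PC=1 idx=1 pred=N actual=T -> ctr[1]=2
Ev 5: PC=1 idx=1 pred=T actual=T -> ctr[1]=3
Ev 6: PC=0 idx=0 pred=T actual=N -> ctr[0]=1
Ev 7: PC=4 idx=0 pred=N actual=T -> ctr[0]=2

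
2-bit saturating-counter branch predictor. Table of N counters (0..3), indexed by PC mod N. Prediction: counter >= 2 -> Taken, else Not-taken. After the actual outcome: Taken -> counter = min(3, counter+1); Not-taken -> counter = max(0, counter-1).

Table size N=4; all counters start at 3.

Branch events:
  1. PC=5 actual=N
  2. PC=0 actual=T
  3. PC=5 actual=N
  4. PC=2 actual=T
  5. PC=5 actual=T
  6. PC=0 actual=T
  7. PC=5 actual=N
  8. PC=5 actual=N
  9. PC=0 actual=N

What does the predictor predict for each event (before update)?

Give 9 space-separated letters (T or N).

Ev 1: PC=5 idx=1 pred=T actual=N -> ctr[1]=2
Ev 2: PC=0 idx=0 pred=T actual=T -> ctr[0]=3
Ev 3: PC=5 idx=1 pred=T actual=N -> ctr[1]=1
Ev 4: PC=2 idx=2 pred=T actual=T -> ctr[2]=3
Ev 5: PC=5 idx=1 pred=N actual=T -> ctr[1]=2
Ev 6: PC=0 idx=0 pred=T actual=T -> ctr[0]=3
Ev 7: PC=5 idx=1 pred=T actual=N -> ctr[1]=1
Ev 8: PC=5 idx=1 pred=N actual=N -> ctr[1]=0
Ev 9: PC=0 idx=0 pred=T actual=N -> ctr[0]=2

Answer: T T T T N T T N T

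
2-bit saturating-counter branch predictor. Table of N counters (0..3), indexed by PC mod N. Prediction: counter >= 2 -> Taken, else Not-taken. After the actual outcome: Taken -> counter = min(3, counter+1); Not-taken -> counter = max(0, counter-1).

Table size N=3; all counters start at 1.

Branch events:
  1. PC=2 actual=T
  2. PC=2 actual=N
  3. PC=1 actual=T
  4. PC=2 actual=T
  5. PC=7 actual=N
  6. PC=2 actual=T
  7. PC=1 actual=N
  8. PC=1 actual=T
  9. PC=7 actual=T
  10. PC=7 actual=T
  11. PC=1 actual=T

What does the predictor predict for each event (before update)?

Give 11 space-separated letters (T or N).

Ev 1: PC=2 idx=2 pred=N actual=T -> ctr[2]=2
Ev 2: PC=2 idx=2 pred=T actual=N -> ctr[2]=1
Ev 3: PC=1 idx=1 pred=N actual=T -> ctr[1]=2
Ev 4: PC=2 idx=2 pred=N actual=T -> ctr[2]=2
Ev 5: PC=7 idx=1 pred=T actual=N -> ctr[1]=1
Ev 6: PC=2 idx=2 pred=T actual=T -> ctr[2]=3
Ev 7: PC=1 idx=1 pred=N actual=N -> ctr[1]=0
Ev 8: PC=1 idx=1 pred=N actual=T -> ctr[1]=1
Ev 9: PC=7 idx=1 pred=N actual=T -> ctr[1]=2
Ev 10: PC=7 idx=1 pred=T actual=T -> ctr[1]=3
Ev 11: PC=1 idx=1 pred=T actual=T -> ctr[1]=3

Answer: N T N N T T N N N T T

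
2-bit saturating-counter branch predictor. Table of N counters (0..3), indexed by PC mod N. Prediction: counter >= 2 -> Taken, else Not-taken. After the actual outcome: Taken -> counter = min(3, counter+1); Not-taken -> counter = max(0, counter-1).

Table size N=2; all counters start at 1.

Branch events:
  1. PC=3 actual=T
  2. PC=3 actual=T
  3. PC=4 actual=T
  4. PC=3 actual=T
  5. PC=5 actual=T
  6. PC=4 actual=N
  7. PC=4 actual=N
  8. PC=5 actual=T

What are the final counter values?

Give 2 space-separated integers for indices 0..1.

Ev 1: PC=3 idx=1 pred=N actual=T -> ctr[1]=2
Ev 2: PC=3 idx=1 pred=T actual=T -> ctr[1]=3
Ev 3: PC=4 idx=0 pred=N actual=T -> ctr[0]=2
Ev 4: PC=3 idx=1 pred=T actual=T -> ctr[1]=3
Ev 5: PC=5 idx=1 pred=T actual=T -> ctr[1]=3
Ev 6: PC=4 idx=0 pred=T actual=N -> ctr[0]=1
Ev 7: PC=4 idx=0 pred=N actual=N -> ctr[0]=0
Ev 8: PC=5 idx=1 pred=T actual=T -> ctr[1]=3

Answer: 0 3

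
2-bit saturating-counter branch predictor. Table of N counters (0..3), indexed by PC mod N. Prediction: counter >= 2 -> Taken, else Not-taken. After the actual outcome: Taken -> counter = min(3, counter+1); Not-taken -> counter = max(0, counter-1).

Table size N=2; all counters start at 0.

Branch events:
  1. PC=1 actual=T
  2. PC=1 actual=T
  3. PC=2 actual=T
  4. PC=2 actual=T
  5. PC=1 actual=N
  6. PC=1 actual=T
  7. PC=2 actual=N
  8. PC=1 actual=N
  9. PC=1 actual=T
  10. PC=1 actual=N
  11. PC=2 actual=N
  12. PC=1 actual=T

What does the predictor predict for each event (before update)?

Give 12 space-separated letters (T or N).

Ev 1: PC=1 idx=1 pred=N actual=T -> ctr[1]=1
Ev 2: PC=1 idx=1 pred=N actual=T -> ctr[1]=2
Ev 3: PC=2 idx=0 pred=N actual=T -> ctr[0]=1
Ev 4: PC=2 idx=0 pred=N actual=T -> ctr[0]=2
Ev 5: PC=1 idx=1 pred=T actual=N -> ctr[1]=1
Ev 6: PC=1 idx=1 pred=N actual=T -> ctr[1]=2
Ev 7: PC=2 idx=0 pred=T actual=N -> ctr[0]=1
Ev 8: PC=1 idx=1 pred=T actual=N -> ctr[1]=1
Ev 9: PC=1 idx=1 pred=N actual=T -> ctr[1]=2
Ev 10: PC=1 idx=1 pred=T actual=N -> ctr[1]=1
Ev 11: PC=2 idx=0 pred=N actual=N -> ctr[0]=0
Ev 12: PC=1 idx=1 pred=N actual=T -> ctr[1]=2

Answer: N N N N T N T T N T N N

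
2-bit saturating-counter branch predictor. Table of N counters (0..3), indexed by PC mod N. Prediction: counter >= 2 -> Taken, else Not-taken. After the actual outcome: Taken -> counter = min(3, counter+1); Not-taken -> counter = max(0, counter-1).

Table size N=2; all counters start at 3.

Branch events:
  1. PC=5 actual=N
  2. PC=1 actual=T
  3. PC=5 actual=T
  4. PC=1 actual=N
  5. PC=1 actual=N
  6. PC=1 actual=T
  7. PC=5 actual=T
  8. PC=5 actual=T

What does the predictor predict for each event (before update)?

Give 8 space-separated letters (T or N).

Answer: T T T T T N T T

Derivation:
Ev 1: PC=5 idx=1 pred=T actual=N -> ctr[1]=2
Ev 2: PC=1 idx=1 pred=T actual=T -> ctr[1]=3
Ev 3: PC=5 idx=1 pred=T actual=T -> ctr[1]=3
Ev 4: PC=1 idx=1 pred=T actual=N -> ctr[1]=2
Ev 5: PC=1 idx=1 pred=T actual=N -> ctr[1]=1
Ev 6: PC=1 idx=1 pred=N actual=T -> ctr[1]=2
Ev 7: PC=5 idx=1 pred=T actual=T -> ctr[1]=3
Ev 8: PC=5 idx=1 pred=T actual=T -> ctr[1]=3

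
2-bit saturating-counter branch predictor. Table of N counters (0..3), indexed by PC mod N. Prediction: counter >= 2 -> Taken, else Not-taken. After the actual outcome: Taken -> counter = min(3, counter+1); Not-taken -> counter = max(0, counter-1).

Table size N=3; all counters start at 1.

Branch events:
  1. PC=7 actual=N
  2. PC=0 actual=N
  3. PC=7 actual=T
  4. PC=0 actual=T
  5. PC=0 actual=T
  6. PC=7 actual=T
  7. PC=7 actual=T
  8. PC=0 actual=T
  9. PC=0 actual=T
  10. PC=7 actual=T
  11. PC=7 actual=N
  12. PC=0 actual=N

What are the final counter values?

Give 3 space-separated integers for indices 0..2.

Ev 1: PC=7 idx=1 pred=N actual=N -> ctr[1]=0
Ev 2: PC=0 idx=0 pred=N actual=N -> ctr[0]=0
Ev 3: PC=7 idx=1 pred=N actual=T -> ctr[1]=1
Ev 4: PC=0 idx=0 pred=N actual=T -> ctr[0]=1
Ev 5: PC=0 idx=0 pred=N actual=T -> ctr[0]=2
Ev 6: PC=7 idx=1 pred=N actual=T -> ctr[1]=2
Ev 7: PC=7 idx=1 pred=T actual=T -> ctr[1]=3
Ev 8: PC=0 idx=0 pred=T actual=T -> ctr[0]=3
Ev 9: PC=0 idx=0 pred=T actual=T -> ctr[0]=3
Ev 10: PC=7 idx=1 pred=T actual=T -> ctr[1]=3
Ev 11: PC=7 idx=1 pred=T actual=N -> ctr[1]=2
Ev 12: PC=0 idx=0 pred=T actual=N -> ctr[0]=2

Answer: 2 2 1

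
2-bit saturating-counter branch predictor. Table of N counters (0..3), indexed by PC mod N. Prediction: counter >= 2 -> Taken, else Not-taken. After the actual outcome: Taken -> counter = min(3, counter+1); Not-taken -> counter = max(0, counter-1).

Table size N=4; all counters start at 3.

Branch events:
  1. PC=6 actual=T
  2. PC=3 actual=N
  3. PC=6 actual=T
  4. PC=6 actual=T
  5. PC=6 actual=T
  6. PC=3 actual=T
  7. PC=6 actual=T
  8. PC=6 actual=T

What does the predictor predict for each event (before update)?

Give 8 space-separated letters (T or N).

Ev 1: PC=6 idx=2 pred=T actual=T -> ctr[2]=3
Ev 2: PC=3 idx=3 pred=T actual=N -> ctr[3]=2
Ev 3: PC=6 idx=2 pred=T actual=T -> ctr[2]=3
Ev 4: PC=6 idx=2 pred=T actual=T -> ctr[2]=3
Ev 5: PC=6 idx=2 pred=T actual=T -> ctr[2]=3
Ev 6: PC=3 idx=3 pred=T actual=T -> ctr[3]=3
Ev 7: PC=6 idx=2 pred=T actual=T -> ctr[2]=3
Ev 8: PC=6 idx=2 pred=T actual=T -> ctr[2]=3

Answer: T T T T T T T T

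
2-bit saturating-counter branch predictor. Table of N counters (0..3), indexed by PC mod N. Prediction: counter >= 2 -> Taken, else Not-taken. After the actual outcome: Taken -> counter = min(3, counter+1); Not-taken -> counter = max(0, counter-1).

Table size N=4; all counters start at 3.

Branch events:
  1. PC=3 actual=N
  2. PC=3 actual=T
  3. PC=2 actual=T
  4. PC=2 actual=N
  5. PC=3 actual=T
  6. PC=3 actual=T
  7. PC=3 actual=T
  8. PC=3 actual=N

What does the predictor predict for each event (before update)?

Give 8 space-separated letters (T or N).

Answer: T T T T T T T T

Derivation:
Ev 1: PC=3 idx=3 pred=T actual=N -> ctr[3]=2
Ev 2: PC=3 idx=3 pred=T actual=T -> ctr[3]=3
Ev 3: PC=2 idx=2 pred=T actual=T -> ctr[2]=3
Ev 4: PC=2 idx=2 pred=T actual=N -> ctr[2]=2
Ev 5: PC=3 idx=3 pred=T actual=T -> ctr[3]=3
Ev 6: PC=3 idx=3 pred=T actual=T -> ctr[3]=3
Ev 7: PC=3 idx=3 pred=T actual=T -> ctr[3]=3
Ev 8: PC=3 idx=3 pred=T actual=N -> ctr[3]=2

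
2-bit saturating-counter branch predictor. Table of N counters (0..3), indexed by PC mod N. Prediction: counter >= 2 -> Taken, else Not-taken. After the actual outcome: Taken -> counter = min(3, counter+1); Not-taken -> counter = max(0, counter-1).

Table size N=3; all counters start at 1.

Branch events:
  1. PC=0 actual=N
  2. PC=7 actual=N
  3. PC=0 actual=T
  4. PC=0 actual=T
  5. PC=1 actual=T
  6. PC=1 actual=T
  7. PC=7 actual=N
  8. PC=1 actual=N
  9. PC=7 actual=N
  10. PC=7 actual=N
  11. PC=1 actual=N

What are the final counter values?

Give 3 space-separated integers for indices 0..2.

Ev 1: PC=0 idx=0 pred=N actual=N -> ctr[0]=0
Ev 2: PC=7 idx=1 pred=N actual=N -> ctr[1]=0
Ev 3: PC=0 idx=0 pred=N actual=T -> ctr[0]=1
Ev 4: PC=0 idx=0 pred=N actual=T -> ctr[0]=2
Ev 5: PC=1 idx=1 pred=N actual=T -> ctr[1]=1
Ev 6: PC=1 idx=1 pred=N actual=T -> ctr[1]=2
Ev 7: PC=7 idx=1 pred=T actual=N -> ctr[1]=1
Ev 8: PC=1 idx=1 pred=N actual=N -> ctr[1]=0
Ev 9: PC=7 idx=1 pred=N actual=N -> ctr[1]=0
Ev 10: PC=7 idx=1 pred=N actual=N -> ctr[1]=0
Ev 11: PC=1 idx=1 pred=N actual=N -> ctr[1]=0

Answer: 2 0 1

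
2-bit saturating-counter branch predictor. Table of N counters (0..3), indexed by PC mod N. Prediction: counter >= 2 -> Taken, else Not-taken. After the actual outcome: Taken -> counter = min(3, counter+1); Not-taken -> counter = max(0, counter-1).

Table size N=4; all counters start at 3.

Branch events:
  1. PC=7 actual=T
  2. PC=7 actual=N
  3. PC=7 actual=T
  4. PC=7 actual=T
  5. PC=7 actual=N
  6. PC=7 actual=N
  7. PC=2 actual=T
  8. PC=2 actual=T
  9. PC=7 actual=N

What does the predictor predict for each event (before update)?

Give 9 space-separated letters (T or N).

Answer: T T T T T T T T N

Derivation:
Ev 1: PC=7 idx=3 pred=T actual=T -> ctr[3]=3
Ev 2: PC=7 idx=3 pred=T actual=N -> ctr[3]=2
Ev 3: PC=7 idx=3 pred=T actual=T -> ctr[3]=3
Ev 4: PC=7 idx=3 pred=T actual=T -> ctr[3]=3
Ev 5: PC=7 idx=3 pred=T actual=N -> ctr[3]=2
Ev 6: PC=7 idx=3 pred=T actual=N -> ctr[3]=1
Ev 7: PC=2 idx=2 pred=T actual=T -> ctr[2]=3
Ev 8: PC=2 idx=2 pred=T actual=T -> ctr[2]=3
Ev 9: PC=7 idx=3 pred=N actual=N -> ctr[3]=0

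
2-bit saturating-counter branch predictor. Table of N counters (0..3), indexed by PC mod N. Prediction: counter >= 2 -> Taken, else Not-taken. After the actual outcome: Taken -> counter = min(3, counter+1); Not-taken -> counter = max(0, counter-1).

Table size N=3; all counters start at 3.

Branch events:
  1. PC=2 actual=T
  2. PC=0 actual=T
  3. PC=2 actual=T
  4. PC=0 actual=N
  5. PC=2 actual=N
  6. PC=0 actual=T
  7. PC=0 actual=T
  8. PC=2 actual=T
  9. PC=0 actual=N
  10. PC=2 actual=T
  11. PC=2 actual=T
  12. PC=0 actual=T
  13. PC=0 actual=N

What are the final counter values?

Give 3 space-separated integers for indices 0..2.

Answer: 2 3 3

Derivation:
Ev 1: PC=2 idx=2 pred=T actual=T -> ctr[2]=3
Ev 2: PC=0 idx=0 pred=T actual=T -> ctr[0]=3
Ev 3: PC=2 idx=2 pred=T actual=T -> ctr[2]=3
Ev 4: PC=0 idx=0 pred=T actual=N -> ctr[0]=2
Ev 5: PC=2 idx=2 pred=T actual=N -> ctr[2]=2
Ev 6: PC=0 idx=0 pred=T actual=T -> ctr[0]=3
Ev 7: PC=0 idx=0 pred=T actual=T -> ctr[0]=3
Ev 8: PC=2 idx=2 pred=T actual=T -> ctr[2]=3
Ev 9: PC=0 idx=0 pred=T actual=N -> ctr[0]=2
Ev 10: PC=2 idx=2 pred=T actual=T -> ctr[2]=3
Ev 11: PC=2 idx=2 pred=T actual=T -> ctr[2]=3
Ev 12: PC=0 idx=0 pred=T actual=T -> ctr[0]=3
Ev 13: PC=0 idx=0 pred=T actual=N -> ctr[0]=2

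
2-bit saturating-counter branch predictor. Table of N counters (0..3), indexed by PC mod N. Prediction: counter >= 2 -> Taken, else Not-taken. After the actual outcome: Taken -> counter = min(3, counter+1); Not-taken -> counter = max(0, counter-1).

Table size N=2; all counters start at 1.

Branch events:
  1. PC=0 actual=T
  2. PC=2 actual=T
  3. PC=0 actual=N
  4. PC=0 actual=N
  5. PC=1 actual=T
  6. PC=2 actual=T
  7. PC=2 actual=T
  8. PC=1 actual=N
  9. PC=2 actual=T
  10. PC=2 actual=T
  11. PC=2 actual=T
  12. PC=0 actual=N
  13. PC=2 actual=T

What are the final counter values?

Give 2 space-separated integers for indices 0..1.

Ev 1: PC=0 idx=0 pred=N actual=T -> ctr[0]=2
Ev 2: PC=2 idx=0 pred=T actual=T -> ctr[0]=3
Ev 3: PC=0 idx=0 pred=T actual=N -> ctr[0]=2
Ev 4: PC=0 idx=0 pred=T actual=N -> ctr[0]=1
Ev 5: PC=1 idx=1 pred=N actual=T -> ctr[1]=2
Ev 6: PC=2 idx=0 pred=N actual=T -> ctr[0]=2
Ev 7: PC=2 idx=0 pred=T actual=T -> ctr[0]=3
Ev 8: PC=1 idx=1 pred=T actual=N -> ctr[1]=1
Ev 9: PC=2 idx=0 pred=T actual=T -> ctr[0]=3
Ev 10: PC=2 idx=0 pred=T actual=T -> ctr[0]=3
Ev 11: PC=2 idx=0 pred=T actual=T -> ctr[0]=3
Ev 12: PC=0 idx=0 pred=T actual=N -> ctr[0]=2
Ev 13: PC=2 idx=0 pred=T actual=T -> ctr[0]=3

Answer: 3 1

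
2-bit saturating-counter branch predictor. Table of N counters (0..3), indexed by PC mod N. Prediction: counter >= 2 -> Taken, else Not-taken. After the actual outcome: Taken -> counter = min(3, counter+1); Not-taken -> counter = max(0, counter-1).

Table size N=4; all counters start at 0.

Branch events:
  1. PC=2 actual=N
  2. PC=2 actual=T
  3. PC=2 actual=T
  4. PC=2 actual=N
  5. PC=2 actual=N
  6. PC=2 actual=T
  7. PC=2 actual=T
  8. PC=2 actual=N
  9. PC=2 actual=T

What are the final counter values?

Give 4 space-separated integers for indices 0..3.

Ev 1: PC=2 idx=2 pred=N actual=N -> ctr[2]=0
Ev 2: PC=2 idx=2 pred=N actual=T -> ctr[2]=1
Ev 3: PC=2 idx=2 pred=N actual=T -> ctr[2]=2
Ev 4: PC=2 idx=2 pred=T actual=N -> ctr[2]=1
Ev 5: PC=2 idx=2 pred=N actual=N -> ctr[2]=0
Ev 6: PC=2 idx=2 pred=N actual=T -> ctr[2]=1
Ev 7: PC=2 idx=2 pred=N actual=T -> ctr[2]=2
Ev 8: PC=2 idx=2 pred=T actual=N -> ctr[2]=1
Ev 9: PC=2 idx=2 pred=N actual=T -> ctr[2]=2

Answer: 0 0 2 0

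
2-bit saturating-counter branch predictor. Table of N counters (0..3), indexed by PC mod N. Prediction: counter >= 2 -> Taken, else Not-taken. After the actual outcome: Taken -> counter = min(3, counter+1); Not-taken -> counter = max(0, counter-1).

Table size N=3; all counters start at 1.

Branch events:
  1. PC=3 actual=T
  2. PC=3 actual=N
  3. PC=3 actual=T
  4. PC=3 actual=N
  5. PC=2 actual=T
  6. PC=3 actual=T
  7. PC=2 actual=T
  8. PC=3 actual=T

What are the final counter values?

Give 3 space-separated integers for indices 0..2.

Answer: 3 1 3

Derivation:
Ev 1: PC=3 idx=0 pred=N actual=T -> ctr[0]=2
Ev 2: PC=3 idx=0 pred=T actual=N -> ctr[0]=1
Ev 3: PC=3 idx=0 pred=N actual=T -> ctr[0]=2
Ev 4: PC=3 idx=0 pred=T actual=N -> ctr[0]=1
Ev 5: PC=2 idx=2 pred=N actual=T -> ctr[2]=2
Ev 6: PC=3 idx=0 pred=N actual=T -> ctr[0]=2
Ev 7: PC=2 idx=2 pred=T actual=T -> ctr[2]=3
Ev 8: PC=3 idx=0 pred=T actual=T -> ctr[0]=3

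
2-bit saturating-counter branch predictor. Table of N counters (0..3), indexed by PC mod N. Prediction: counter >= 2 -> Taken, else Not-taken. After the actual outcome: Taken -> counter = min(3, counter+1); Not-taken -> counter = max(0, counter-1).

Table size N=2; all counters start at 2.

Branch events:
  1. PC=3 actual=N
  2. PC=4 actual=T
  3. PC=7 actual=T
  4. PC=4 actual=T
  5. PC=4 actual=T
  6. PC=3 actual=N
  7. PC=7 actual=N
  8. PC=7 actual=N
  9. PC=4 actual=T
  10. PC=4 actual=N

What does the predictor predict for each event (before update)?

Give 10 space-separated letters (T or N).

Ev 1: PC=3 idx=1 pred=T actual=N -> ctr[1]=1
Ev 2: PC=4 idx=0 pred=T actual=T -> ctr[0]=3
Ev 3: PC=7 idx=1 pred=N actual=T -> ctr[1]=2
Ev 4: PC=4 idx=0 pred=T actual=T -> ctr[0]=3
Ev 5: PC=4 idx=0 pred=T actual=T -> ctr[0]=3
Ev 6: PC=3 idx=1 pred=T actual=N -> ctr[1]=1
Ev 7: PC=7 idx=1 pred=N actual=N -> ctr[1]=0
Ev 8: PC=7 idx=1 pred=N actual=N -> ctr[1]=0
Ev 9: PC=4 idx=0 pred=T actual=T -> ctr[0]=3
Ev 10: PC=4 idx=0 pred=T actual=N -> ctr[0]=2

Answer: T T N T T T N N T T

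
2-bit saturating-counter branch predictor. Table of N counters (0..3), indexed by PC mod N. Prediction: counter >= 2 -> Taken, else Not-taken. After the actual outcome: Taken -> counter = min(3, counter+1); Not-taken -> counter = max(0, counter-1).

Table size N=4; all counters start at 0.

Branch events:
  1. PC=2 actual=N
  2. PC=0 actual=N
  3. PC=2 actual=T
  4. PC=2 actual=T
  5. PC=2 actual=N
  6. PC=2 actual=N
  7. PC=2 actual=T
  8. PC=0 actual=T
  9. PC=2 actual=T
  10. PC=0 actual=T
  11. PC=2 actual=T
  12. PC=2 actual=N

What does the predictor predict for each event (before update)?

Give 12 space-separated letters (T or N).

Ev 1: PC=2 idx=2 pred=N actual=N -> ctr[2]=0
Ev 2: PC=0 idx=0 pred=N actual=N -> ctr[0]=0
Ev 3: PC=2 idx=2 pred=N actual=T -> ctr[2]=1
Ev 4: PC=2 idx=2 pred=N actual=T -> ctr[2]=2
Ev 5: PC=2 idx=2 pred=T actual=N -> ctr[2]=1
Ev 6: PC=2 idx=2 pred=N actual=N -> ctr[2]=0
Ev 7: PC=2 idx=2 pred=N actual=T -> ctr[2]=1
Ev 8: PC=0 idx=0 pred=N actual=T -> ctr[0]=1
Ev 9: PC=2 idx=2 pred=N actual=T -> ctr[2]=2
Ev 10: PC=0 idx=0 pred=N actual=T -> ctr[0]=2
Ev 11: PC=2 idx=2 pred=T actual=T -> ctr[2]=3
Ev 12: PC=2 idx=2 pred=T actual=N -> ctr[2]=2

Answer: N N N N T N N N N N T T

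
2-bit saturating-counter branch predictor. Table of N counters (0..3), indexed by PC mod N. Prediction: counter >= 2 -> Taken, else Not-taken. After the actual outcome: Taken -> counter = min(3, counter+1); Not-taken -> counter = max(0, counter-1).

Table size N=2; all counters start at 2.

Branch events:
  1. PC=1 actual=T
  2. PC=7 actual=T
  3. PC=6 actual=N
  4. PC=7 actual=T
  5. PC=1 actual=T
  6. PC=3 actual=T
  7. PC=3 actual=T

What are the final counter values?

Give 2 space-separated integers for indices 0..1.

Ev 1: PC=1 idx=1 pred=T actual=T -> ctr[1]=3
Ev 2: PC=7 idx=1 pred=T actual=T -> ctr[1]=3
Ev 3: PC=6 idx=0 pred=T actual=N -> ctr[0]=1
Ev 4: PC=7 idx=1 pred=T actual=T -> ctr[1]=3
Ev 5: PC=1 idx=1 pred=T actual=T -> ctr[1]=3
Ev 6: PC=3 idx=1 pred=T actual=T -> ctr[1]=3
Ev 7: PC=3 idx=1 pred=T actual=T -> ctr[1]=3

Answer: 1 3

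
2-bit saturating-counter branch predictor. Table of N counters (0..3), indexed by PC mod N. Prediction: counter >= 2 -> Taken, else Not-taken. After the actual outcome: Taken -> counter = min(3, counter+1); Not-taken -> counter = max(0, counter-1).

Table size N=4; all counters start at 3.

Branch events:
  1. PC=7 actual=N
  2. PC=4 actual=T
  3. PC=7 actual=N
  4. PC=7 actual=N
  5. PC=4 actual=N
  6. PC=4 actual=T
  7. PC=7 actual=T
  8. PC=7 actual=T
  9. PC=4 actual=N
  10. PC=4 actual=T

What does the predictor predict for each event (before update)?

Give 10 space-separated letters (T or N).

Answer: T T T N T T N N T T

Derivation:
Ev 1: PC=7 idx=3 pred=T actual=N -> ctr[3]=2
Ev 2: PC=4 idx=0 pred=T actual=T -> ctr[0]=3
Ev 3: PC=7 idx=3 pred=T actual=N -> ctr[3]=1
Ev 4: PC=7 idx=3 pred=N actual=N -> ctr[3]=0
Ev 5: PC=4 idx=0 pred=T actual=N -> ctr[0]=2
Ev 6: PC=4 idx=0 pred=T actual=T -> ctr[0]=3
Ev 7: PC=7 idx=3 pred=N actual=T -> ctr[3]=1
Ev 8: PC=7 idx=3 pred=N actual=T -> ctr[3]=2
Ev 9: PC=4 idx=0 pred=T actual=N -> ctr[0]=2
Ev 10: PC=4 idx=0 pred=T actual=T -> ctr[0]=3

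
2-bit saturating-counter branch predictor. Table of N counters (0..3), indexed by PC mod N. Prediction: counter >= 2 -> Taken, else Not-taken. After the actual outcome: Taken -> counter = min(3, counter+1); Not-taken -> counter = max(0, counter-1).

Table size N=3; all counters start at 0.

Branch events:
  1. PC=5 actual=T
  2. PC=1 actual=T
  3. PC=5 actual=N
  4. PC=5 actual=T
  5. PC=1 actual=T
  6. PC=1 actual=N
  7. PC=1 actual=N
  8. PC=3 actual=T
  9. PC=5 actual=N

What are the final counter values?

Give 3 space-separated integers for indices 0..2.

Answer: 1 0 0

Derivation:
Ev 1: PC=5 idx=2 pred=N actual=T -> ctr[2]=1
Ev 2: PC=1 idx=1 pred=N actual=T -> ctr[1]=1
Ev 3: PC=5 idx=2 pred=N actual=N -> ctr[2]=0
Ev 4: PC=5 idx=2 pred=N actual=T -> ctr[2]=1
Ev 5: PC=1 idx=1 pred=N actual=T -> ctr[1]=2
Ev 6: PC=1 idx=1 pred=T actual=N -> ctr[1]=1
Ev 7: PC=1 idx=1 pred=N actual=N -> ctr[1]=0
Ev 8: PC=3 idx=0 pred=N actual=T -> ctr[0]=1
Ev 9: PC=5 idx=2 pred=N actual=N -> ctr[2]=0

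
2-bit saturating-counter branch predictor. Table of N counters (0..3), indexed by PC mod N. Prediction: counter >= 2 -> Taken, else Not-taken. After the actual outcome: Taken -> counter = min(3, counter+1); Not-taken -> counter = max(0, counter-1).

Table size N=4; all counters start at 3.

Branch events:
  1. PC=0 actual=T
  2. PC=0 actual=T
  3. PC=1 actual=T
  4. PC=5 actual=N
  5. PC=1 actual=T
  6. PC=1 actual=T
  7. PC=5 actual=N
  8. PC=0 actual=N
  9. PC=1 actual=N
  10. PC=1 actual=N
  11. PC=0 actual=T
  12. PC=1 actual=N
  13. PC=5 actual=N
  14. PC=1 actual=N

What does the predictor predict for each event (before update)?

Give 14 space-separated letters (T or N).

Ev 1: PC=0 idx=0 pred=T actual=T -> ctr[0]=3
Ev 2: PC=0 idx=0 pred=T actual=T -> ctr[0]=3
Ev 3: PC=1 idx=1 pred=T actual=T -> ctr[1]=3
Ev 4: PC=5 idx=1 pred=T actual=N -> ctr[1]=2
Ev 5: PC=1 idx=1 pred=T actual=T -> ctr[1]=3
Ev 6: PC=1 idx=1 pred=T actual=T -> ctr[1]=3
Ev 7: PC=5 idx=1 pred=T actual=N -> ctr[1]=2
Ev 8: PC=0 idx=0 pred=T actual=N -> ctr[0]=2
Ev 9: PC=1 idx=1 pred=T actual=N -> ctr[1]=1
Ev 10: PC=1 idx=1 pred=N actual=N -> ctr[1]=0
Ev 11: PC=0 idx=0 pred=T actual=T -> ctr[0]=3
Ev 12: PC=1 idx=1 pred=N actual=N -> ctr[1]=0
Ev 13: PC=5 idx=1 pred=N actual=N -> ctr[1]=0
Ev 14: PC=1 idx=1 pred=N actual=N -> ctr[1]=0

Answer: T T T T T T T T T N T N N N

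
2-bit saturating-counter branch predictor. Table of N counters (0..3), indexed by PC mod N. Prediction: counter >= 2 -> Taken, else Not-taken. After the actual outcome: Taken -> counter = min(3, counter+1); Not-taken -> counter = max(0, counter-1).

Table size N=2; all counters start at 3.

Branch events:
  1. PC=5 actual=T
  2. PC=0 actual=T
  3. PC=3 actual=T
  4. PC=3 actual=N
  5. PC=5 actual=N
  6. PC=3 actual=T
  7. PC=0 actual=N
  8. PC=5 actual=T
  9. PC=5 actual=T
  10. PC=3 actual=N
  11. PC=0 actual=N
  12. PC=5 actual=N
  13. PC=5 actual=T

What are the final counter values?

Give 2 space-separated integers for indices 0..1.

Answer: 1 2

Derivation:
Ev 1: PC=5 idx=1 pred=T actual=T -> ctr[1]=3
Ev 2: PC=0 idx=0 pred=T actual=T -> ctr[0]=3
Ev 3: PC=3 idx=1 pred=T actual=T -> ctr[1]=3
Ev 4: PC=3 idx=1 pred=T actual=N -> ctr[1]=2
Ev 5: PC=5 idx=1 pred=T actual=N -> ctr[1]=1
Ev 6: PC=3 idx=1 pred=N actual=T -> ctr[1]=2
Ev 7: PC=0 idx=0 pred=T actual=N -> ctr[0]=2
Ev 8: PC=5 idx=1 pred=T actual=T -> ctr[1]=3
Ev 9: PC=5 idx=1 pred=T actual=T -> ctr[1]=3
Ev 10: PC=3 idx=1 pred=T actual=N -> ctr[1]=2
Ev 11: PC=0 idx=0 pred=T actual=N -> ctr[0]=1
Ev 12: PC=5 idx=1 pred=T actual=N -> ctr[1]=1
Ev 13: PC=5 idx=1 pred=N actual=T -> ctr[1]=2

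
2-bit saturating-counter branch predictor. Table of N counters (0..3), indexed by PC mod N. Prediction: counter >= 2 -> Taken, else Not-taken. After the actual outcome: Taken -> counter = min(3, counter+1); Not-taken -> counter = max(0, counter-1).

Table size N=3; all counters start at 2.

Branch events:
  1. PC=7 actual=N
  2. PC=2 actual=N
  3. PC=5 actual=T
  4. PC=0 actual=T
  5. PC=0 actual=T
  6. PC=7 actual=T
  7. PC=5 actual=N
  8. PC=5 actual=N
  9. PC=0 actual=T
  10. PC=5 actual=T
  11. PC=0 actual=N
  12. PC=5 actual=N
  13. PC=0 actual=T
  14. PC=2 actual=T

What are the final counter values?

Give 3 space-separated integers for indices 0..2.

Answer: 3 2 1

Derivation:
Ev 1: PC=7 idx=1 pred=T actual=N -> ctr[1]=1
Ev 2: PC=2 idx=2 pred=T actual=N -> ctr[2]=1
Ev 3: PC=5 idx=2 pred=N actual=T -> ctr[2]=2
Ev 4: PC=0 idx=0 pred=T actual=T -> ctr[0]=3
Ev 5: PC=0 idx=0 pred=T actual=T -> ctr[0]=3
Ev 6: PC=7 idx=1 pred=N actual=T -> ctr[1]=2
Ev 7: PC=5 idx=2 pred=T actual=N -> ctr[2]=1
Ev 8: PC=5 idx=2 pred=N actual=N -> ctr[2]=0
Ev 9: PC=0 idx=0 pred=T actual=T -> ctr[0]=3
Ev 10: PC=5 idx=2 pred=N actual=T -> ctr[2]=1
Ev 11: PC=0 idx=0 pred=T actual=N -> ctr[0]=2
Ev 12: PC=5 idx=2 pred=N actual=N -> ctr[2]=0
Ev 13: PC=0 idx=0 pred=T actual=T -> ctr[0]=3
Ev 14: PC=2 idx=2 pred=N actual=T -> ctr[2]=1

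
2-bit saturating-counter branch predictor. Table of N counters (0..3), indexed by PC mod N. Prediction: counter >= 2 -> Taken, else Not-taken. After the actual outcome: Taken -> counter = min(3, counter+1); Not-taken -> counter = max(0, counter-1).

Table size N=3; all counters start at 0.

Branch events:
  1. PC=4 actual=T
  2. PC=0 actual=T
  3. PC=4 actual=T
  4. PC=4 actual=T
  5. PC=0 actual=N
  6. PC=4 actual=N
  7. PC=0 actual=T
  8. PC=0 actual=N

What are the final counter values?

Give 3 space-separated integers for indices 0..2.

Ev 1: PC=4 idx=1 pred=N actual=T -> ctr[1]=1
Ev 2: PC=0 idx=0 pred=N actual=T -> ctr[0]=1
Ev 3: PC=4 idx=1 pred=N actual=T -> ctr[1]=2
Ev 4: PC=4 idx=1 pred=T actual=T -> ctr[1]=3
Ev 5: PC=0 idx=0 pred=N actual=N -> ctr[0]=0
Ev 6: PC=4 idx=1 pred=T actual=N -> ctr[1]=2
Ev 7: PC=0 idx=0 pred=N actual=T -> ctr[0]=1
Ev 8: PC=0 idx=0 pred=N actual=N -> ctr[0]=0

Answer: 0 2 0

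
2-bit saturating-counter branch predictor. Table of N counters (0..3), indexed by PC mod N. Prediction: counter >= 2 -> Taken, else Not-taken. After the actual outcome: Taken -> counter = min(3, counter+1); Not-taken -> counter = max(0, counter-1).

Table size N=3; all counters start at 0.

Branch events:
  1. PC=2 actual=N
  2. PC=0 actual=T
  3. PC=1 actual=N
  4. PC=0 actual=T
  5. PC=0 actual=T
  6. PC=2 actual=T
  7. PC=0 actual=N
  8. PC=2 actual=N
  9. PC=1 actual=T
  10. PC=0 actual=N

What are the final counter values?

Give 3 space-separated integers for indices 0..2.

Ev 1: PC=2 idx=2 pred=N actual=N -> ctr[2]=0
Ev 2: PC=0 idx=0 pred=N actual=T -> ctr[0]=1
Ev 3: PC=1 idx=1 pred=N actual=N -> ctr[1]=0
Ev 4: PC=0 idx=0 pred=N actual=T -> ctr[0]=2
Ev 5: PC=0 idx=0 pred=T actual=T -> ctr[0]=3
Ev 6: PC=2 idx=2 pred=N actual=T -> ctr[2]=1
Ev 7: PC=0 idx=0 pred=T actual=N -> ctr[0]=2
Ev 8: PC=2 idx=2 pred=N actual=N -> ctr[2]=0
Ev 9: PC=1 idx=1 pred=N actual=T -> ctr[1]=1
Ev 10: PC=0 idx=0 pred=T actual=N -> ctr[0]=1

Answer: 1 1 0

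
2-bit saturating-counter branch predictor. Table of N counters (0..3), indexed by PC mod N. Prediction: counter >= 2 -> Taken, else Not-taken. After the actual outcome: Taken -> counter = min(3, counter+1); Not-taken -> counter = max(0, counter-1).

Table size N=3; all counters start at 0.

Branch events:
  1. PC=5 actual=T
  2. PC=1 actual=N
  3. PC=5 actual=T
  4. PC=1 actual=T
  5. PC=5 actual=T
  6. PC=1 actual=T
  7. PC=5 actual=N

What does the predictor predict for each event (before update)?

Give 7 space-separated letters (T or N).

Answer: N N N N T N T

Derivation:
Ev 1: PC=5 idx=2 pred=N actual=T -> ctr[2]=1
Ev 2: PC=1 idx=1 pred=N actual=N -> ctr[1]=0
Ev 3: PC=5 idx=2 pred=N actual=T -> ctr[2]=2
Ev 4: PC=1 idx=1 pred=N actual=T -> ctr[1]=1
Ev 5: PC=5 idx=2 pred=T actual=T -> ctr[2]=3
Ev 6: PC=1 idx=1 pred=N actual=T -> ctr[1]=2
Ev 7: PC=5 idx=2 pred=T actual=N -> ctr[2]=2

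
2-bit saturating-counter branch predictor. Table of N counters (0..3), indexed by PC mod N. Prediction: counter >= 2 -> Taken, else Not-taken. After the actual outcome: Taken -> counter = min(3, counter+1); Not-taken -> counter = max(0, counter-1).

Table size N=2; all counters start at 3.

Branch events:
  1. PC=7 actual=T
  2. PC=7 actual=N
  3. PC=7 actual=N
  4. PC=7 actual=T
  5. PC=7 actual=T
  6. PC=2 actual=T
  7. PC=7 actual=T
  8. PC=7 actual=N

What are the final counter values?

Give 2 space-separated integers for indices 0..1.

Answer: 3 2

Derivation:
Ev 1: PC=7 idx=1 pred=T actual=T -> ctr[1]=3
Ev 2: PC=7 idx=1 pred=T actual=N -> ctr[1]=2
Ev 3: PC=7 idx=1 pred=T actual=N -> ctr[1]=1
Ev 4: PC=7 idx=1 pred=N actual=T -> ctr[1]=2
Ev 5: PC=7 idx=1 pred=T actual=T -> ctr[1]=3
Ev 6: PC=2 idx=0 pred=T actual=T -> ctr[0]=3
Ev 7: PC=7 idx=1 pred=T actual=T -> ctr[1]=3
Ev 8: PC=7 idx=1 pred=T actual=N -> ctr[1]=2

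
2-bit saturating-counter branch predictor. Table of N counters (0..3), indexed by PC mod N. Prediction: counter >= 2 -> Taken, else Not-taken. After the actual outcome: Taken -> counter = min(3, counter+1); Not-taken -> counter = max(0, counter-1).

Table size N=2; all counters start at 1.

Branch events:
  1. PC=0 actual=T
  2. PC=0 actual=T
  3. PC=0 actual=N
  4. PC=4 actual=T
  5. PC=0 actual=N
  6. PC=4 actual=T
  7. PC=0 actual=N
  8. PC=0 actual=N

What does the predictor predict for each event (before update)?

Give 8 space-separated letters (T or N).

Ev 1: PC=0 idx=0 pred=N actual=T -> ctr[0]=2
Ev 2: PC=0 idx=0 pred=T actual=T -> ctr[0]=3
Ev 3: PC=0 idx=0 pred=T actual=N -> ctr[0]=2
Ev 4: PC=4 idx=0 pred=T actual=T -> ctr[0]=3
Ev 5: PC=0 idx=0 pred=T actual=N -> ctr[0]=2
Ev 6: PC=4 idx=0 pred=T actual=T -> ctr[0]=3
Ev 7: PC=0 idx=0 pred=T actual=N -> ctr[0]=2
Ev 8: PC=0 idx=0 pred=T actual=N -> ctr[0]=1

Answer: N T T T T T T T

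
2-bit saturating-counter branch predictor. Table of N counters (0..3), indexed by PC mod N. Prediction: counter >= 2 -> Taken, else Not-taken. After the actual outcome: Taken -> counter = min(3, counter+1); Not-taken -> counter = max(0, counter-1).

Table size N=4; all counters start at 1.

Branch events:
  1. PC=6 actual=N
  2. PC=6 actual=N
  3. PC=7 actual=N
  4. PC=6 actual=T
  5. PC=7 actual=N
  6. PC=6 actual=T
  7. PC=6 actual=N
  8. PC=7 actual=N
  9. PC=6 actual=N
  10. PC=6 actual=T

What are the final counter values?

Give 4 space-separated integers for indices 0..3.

Answer: 1 1 1 0

Derivation:
Ev 1: PC=6 idx=2 pred=N actual=N -> ctr[2]=0
Ev 2: PC=6 idx=2 pred=N actual=N -> ctr[2]=0
Ev 3: PC=7 idx=3 pred=N actual=N -> ctr[3]=0
Ev 4: PC=6 idx=2 pred=N actual=T -> ctr[2]=1
Ev 5: PC=7 idx=3 pred=N actual=N -> ctr[3]=0
Ev 6: PC=6 idx=2 pred=N actual=T -> ctr[2]=2
Ev 7: PC=6 idx=2 pred=T actual=N -> ctr[2]=1
Ev 8: PC=7 idx=3 pred=N actual=N -> ctr[3]=0
Ev 9: PC=6 idx=2 pred=N actual=N -> ctr[2]=0
Ev 10: PC=6 idx=2 pred=N actual=T -> ctr[2]=1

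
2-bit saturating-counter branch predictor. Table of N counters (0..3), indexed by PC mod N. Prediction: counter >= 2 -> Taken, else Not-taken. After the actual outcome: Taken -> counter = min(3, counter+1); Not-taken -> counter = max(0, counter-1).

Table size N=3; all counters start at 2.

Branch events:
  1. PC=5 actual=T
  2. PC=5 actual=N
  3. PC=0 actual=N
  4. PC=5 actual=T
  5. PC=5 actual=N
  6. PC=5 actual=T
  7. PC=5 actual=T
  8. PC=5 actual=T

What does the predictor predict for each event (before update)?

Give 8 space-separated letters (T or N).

Answer: T T T T T T T T

Derivation:
Ev 1: PC=5 idx=2 pred=T actual=T -> ctr[2]=3
Ev 2: PC=5 idx=2 pred=T actual=N -> ctr[2]=2
Ev 3: PC=0 idx=0 pred=T actual=N -> ctr[0]=1
Ev 4: PC=5 idx=2 pred=T actual=T -> ctr[2]=3
Ev 5: PC=5 idx=2 pred=T actual=N -> ctr[2]=2
Ev 6: PC=5 idx=2 pred=T actual=T -> ctr[2]=3
Ev 7: PC=5 idx=2 pred=T actual=T -> ctr[2]=3
Ev 8: PC=5 idx=2 pred=T actual=T -> ctr[2]=3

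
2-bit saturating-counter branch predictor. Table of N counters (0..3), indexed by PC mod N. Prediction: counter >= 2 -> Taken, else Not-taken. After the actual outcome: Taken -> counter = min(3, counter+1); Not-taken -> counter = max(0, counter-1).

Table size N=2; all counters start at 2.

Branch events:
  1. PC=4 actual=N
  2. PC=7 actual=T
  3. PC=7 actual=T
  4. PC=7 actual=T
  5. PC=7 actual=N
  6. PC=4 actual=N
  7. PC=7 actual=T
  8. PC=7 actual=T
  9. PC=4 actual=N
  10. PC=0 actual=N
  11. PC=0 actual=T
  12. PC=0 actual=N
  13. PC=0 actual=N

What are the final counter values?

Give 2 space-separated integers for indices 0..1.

Ev 1: PC=4 idx=0 pred=T actual=N -> ctr[0]=1
Ev 2: PC=7 idx=1 pred=T actual=T -> ctr[1]=3
Ev 3: PC=7 idx=1 pred=T actual=T -> ctr[1]=3
Ev 4: PC=7 idx=1 pred=T actual=T -> ctr[1]=3
Ev 5: PC=7 idx=1 pred=T actual=N -> ctr[1]=2
Ev 6: PC=4 idx=0 pred=N actual=N -> ctr[0]=0
Ev 7: PC=7 idx=1 pred=T actual=T -> ctr[1]=3
Ev 8: PC=7 idx=1 pred=T actual=T -> ctr[1]=3
Ev 9: PC=4 idx=0 pred=N actual=N -> ctr[0]=0
Ev 10: PC=0 idx=0 pred=N actual=N -> ctr[0]=0
Ev 11: PC=0 idx=0 pred=N actual=T -> ctr[0]=1
Ev 12: PC=0 idx=0 pred=N actual=N -> ctr[0]=0
Ev 13: PC=0 idx=0 pred=N actual=N -> ctr[0]=0

Answer: 0 3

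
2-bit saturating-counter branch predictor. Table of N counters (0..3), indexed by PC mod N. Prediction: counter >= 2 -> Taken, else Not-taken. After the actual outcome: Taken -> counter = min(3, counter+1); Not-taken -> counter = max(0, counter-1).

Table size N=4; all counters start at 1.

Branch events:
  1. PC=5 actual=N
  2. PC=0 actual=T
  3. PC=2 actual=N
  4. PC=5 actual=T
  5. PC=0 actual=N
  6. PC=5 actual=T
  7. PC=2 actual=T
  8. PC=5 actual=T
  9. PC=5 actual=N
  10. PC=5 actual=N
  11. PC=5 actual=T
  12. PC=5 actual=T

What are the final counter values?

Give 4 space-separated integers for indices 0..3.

Ev 1: PC=5 idx=1 pred=N actual=N -> ctr[1]=0
Ev 2: PC=0 idx=0 pred=N actual=T -> ctr[0]=2
Ev 3: PC=2 idx=2 pred=N actual=N -> ctr[2]=0
Ev 4: PC=5 idx=1 pred=N actual=T -> ctr[1]=1
Ev 5: PC=0 idx=0 pred=T actual=N -> ctr[0]=1
Ev 6: PC=5 idx=1 pred=N actual=T -> ctr[1]=2
Ev 7: PC=2 idx=2 pred=N actual=T -> ctr[2]=1
Ev 8: PC=5 idx=1 pred=T actual=T -> ctr[1]=3
Ev 9: PC=5 idx=1 pred=T actual=N -> ctr[1]=2
Ev 10: PC=5 idx=1 pred=T actual=N -> ctr[1]=1
Ev 11: PC=5 idx=1 pred=N actual=T -> ctr[1]=2
Ev 12: PC=5 idx=1 pred=T actual=T -> ctr[1]=3

Answer: 1 3 1 1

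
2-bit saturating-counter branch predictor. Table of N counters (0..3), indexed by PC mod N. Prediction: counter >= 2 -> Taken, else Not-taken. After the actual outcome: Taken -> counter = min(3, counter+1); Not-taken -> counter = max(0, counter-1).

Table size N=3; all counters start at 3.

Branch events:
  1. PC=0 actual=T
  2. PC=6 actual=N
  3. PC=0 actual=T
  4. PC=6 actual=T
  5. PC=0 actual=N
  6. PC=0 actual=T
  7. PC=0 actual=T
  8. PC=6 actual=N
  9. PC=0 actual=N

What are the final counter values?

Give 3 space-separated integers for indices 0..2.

Answer: 1 3 3

Derivation:
Ev 1: PC=0 idx=0 pred=T actual=T -> ctr[0]=3
Ev 2: PC=6 idx=0 pred=T actual=N -> ctr[0]=2
Ev 3: PC=0 idx=0 pred=T actual=T -> ctr[0]=3
Ev 4: PC=6 idx=0 pred=T actual=T -> ctr[0]=3
Ev 5: PC=0 idx=0 pred=T actual=N -> ctr[0]=2
Ev 6: PC=0 idx=0 pred=T actual=T -> ctr[0]=3
Ev 7: PC=0 idx=0 pred=T actual=T -> ctr[0]=3
Ev 8: PC=6 idx=0 pred=T actual=N -> ctr[0]=2
Ev 9: PC=0 idx=0 pred=T actual=N -> ctr[0]=1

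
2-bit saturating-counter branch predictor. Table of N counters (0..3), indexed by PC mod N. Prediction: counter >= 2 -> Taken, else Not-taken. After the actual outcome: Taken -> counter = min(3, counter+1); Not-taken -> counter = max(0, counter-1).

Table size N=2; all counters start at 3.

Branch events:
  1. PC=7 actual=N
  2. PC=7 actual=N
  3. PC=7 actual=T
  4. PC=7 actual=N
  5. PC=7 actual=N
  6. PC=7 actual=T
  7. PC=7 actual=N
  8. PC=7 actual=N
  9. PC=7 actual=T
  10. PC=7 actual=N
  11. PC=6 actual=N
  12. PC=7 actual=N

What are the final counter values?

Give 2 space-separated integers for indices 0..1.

Answer: 2 0

Derivation:
Ev 1: PC=7 idx=1 pred=T actual=N -> ctr[1]=2
Ev 2: PC=7 idx=1 pred=T actual=N -> ctr[1]=1
Ev 3: PC=7 idx=1 pred=N actual=T -> ctr[1]=2
Ev 4: PC=7 idx=1 pred=T actual=N -> ctr[1]=1
Ev 5: PC=7 idx=1 pred=N actual=N -> ctr[1]=0
Ev 6: PC=7 idx=1 pred=N actual=T -> ctr[1]=1
Ev 7: PC=7 idx=1 pred=N actual=N -> ctr[1]=0
Ev 8: PC=7 idx=1 pred=N actual=N -> ctr[1]=0
Ev 9: PC=7 idx=1 pred=N actual=T -> ctr[1]=1
Ev 10: PC=7 idx=1 pred=N actual=N -> ctr[1]=0
Ev 11: PC=6 idx=0 pred=T actual=N -> ctr[0]=2
Ev 12: PC=7 idx=1 pred=N actual=N -> ctr[1]=0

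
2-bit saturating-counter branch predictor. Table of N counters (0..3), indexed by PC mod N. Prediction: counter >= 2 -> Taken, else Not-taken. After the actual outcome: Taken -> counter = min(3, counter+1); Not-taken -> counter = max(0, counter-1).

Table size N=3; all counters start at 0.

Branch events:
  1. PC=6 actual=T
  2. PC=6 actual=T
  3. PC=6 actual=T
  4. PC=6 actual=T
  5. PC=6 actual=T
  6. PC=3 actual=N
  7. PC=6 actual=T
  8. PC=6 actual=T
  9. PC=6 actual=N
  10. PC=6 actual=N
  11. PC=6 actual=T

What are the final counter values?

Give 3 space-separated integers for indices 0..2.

Answer: 2 0 0

Derivation:
Ev 1: PC=6 idx=0 pred=N actual=T -> ctr[0]=1
Ev 2: PC=6 idx=0 pred=N actual=T -> ctr[0]=2
Ev 3: PC=6 idx=0 pred=T actual=T -> ctr[0]=3
Ev 4: PC=6 idx=0 pred=T actual=T -> ctr[0]=3
Ev 5: PC=6 idx=0 pred=T actual=T -> ctr[0]=3
Ev 6: PC=3 idx=0 pred=T actual=N -> ctr[0]=2
Ev 7: PC=6 idx=0 pred=T actual=T -> ctr[0]=3
Ev 8: PC=6 idx=0 pred=T actual=T -> ctr[0]=3
Ev 9: PC=6 idx=0 pred=T actual=N -> ctr[0]=2
Ev 10: PC=6 idx=0 pred=T actual=N -> ctr[0]=1
Ev 11: PC=6 idx=0 pred=N actual=T -> ctr[0]=2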